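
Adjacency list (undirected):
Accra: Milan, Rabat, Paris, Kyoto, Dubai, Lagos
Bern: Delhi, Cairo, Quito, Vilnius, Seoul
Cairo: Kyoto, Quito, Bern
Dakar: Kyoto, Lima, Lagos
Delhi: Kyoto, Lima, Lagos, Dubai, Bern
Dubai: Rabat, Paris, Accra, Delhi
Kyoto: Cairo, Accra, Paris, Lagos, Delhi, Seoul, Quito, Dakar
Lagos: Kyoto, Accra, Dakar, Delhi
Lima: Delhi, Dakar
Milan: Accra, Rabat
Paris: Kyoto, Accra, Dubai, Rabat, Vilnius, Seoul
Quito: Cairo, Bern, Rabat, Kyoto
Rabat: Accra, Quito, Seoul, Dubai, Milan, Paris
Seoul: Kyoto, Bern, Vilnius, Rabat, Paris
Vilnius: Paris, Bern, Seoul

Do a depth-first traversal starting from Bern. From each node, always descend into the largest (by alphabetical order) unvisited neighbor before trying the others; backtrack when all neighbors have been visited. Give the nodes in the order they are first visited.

Bern, Vilnius, Seoul, Rabat, Quito, Kyoto, Paris, Dubai, Delhi, Lima, Dakar, Lagos, Accra, Milan, Cairo

Visit Bern
Bern → Vilnius
Vilnius → Seoul
Seoul → Rabat
Rabat → Quito
Quito → Kyoto
Kyoto → Paris
Paris → Dubai
Dubai → Delhi
Delhi → Lima
Lima → Dakar
Dakar → Lagos
Lagos → Accra
Accra → Milan
Kyoto → Cairo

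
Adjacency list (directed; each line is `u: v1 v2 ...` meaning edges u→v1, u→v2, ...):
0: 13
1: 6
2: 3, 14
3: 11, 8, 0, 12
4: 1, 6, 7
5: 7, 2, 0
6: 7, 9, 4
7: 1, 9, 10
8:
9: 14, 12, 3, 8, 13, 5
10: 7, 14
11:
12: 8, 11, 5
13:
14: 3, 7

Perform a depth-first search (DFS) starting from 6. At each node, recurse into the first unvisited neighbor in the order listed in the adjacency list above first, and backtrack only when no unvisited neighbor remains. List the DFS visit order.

6, 7, 1, 9, 14, 3, 11, 8, 0, 13, 12, 5, 2, 10, 4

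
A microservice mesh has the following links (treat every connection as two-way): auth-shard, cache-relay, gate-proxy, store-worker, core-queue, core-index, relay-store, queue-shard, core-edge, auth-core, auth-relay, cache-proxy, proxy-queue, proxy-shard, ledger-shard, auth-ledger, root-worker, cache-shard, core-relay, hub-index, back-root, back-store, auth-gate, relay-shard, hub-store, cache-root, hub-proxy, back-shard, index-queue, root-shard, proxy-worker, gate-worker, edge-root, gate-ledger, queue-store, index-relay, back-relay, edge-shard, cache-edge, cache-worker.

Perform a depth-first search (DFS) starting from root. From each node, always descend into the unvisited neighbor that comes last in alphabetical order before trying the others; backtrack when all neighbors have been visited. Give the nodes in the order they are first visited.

root, worker, store, relay, shard, queue, proxy, hub, index, core, edge, cache, auth, ledger, gate, back

Visit root
root → worker
worker → store
store → relay
relay → shard
shard → queue
queue → proxy
proxy → hub
hub → index
index → core
core → edge
edge → cache
core → auth
auth → ledger
ledger → gate
shard → back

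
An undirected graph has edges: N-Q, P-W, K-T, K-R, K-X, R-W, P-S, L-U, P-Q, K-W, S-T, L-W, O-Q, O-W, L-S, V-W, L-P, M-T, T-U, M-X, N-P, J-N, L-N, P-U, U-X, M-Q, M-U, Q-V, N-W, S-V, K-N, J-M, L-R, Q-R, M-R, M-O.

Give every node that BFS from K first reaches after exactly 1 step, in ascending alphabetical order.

N, R, T, W, X

Level 0: K
Level 1: N, R, T, W, X
Level 2: J, L, M, O, P, Q, S, U, V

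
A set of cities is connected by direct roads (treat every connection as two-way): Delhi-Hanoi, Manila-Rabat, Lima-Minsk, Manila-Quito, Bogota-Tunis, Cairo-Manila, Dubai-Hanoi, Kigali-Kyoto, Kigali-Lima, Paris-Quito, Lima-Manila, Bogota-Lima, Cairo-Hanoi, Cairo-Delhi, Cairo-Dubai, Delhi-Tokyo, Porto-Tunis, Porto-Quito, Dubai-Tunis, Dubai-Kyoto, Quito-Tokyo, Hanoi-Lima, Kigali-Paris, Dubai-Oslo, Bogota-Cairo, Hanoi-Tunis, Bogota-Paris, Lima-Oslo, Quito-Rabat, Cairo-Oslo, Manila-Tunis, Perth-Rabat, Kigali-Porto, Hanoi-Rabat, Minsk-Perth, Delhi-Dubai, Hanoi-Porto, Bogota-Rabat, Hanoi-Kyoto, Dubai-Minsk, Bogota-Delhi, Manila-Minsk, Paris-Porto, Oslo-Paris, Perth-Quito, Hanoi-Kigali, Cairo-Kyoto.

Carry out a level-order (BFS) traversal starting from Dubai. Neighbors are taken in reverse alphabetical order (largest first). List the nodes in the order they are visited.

Dubai, Tunis, Oslo, Minsk, Kyoto, Hanoi, Delhi, Cairo, Porto, Manila, Bogota, Paris, Lima, Perth, Kigali, Rabat, Tokyo, Quito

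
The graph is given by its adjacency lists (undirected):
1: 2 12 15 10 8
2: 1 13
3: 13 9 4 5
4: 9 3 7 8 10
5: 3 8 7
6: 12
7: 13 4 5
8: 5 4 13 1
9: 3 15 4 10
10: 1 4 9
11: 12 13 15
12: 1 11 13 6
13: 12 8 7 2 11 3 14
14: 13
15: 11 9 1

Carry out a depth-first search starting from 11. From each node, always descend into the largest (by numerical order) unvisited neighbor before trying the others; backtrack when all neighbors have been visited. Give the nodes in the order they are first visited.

Visit 11
11 → 15
15 → 9
9 → 10
10 → 4
4 → 8
8 → 13
13 → 14
13 → 12
12 → 6
12 → 1
1 → 2
13 → 7
7 → 5
5 → 3

11 → 15 → 9 → 10 → 4 → 8 → 13 → 14 → 12 → 6 → 1 → 2 → 7 → 5 → 3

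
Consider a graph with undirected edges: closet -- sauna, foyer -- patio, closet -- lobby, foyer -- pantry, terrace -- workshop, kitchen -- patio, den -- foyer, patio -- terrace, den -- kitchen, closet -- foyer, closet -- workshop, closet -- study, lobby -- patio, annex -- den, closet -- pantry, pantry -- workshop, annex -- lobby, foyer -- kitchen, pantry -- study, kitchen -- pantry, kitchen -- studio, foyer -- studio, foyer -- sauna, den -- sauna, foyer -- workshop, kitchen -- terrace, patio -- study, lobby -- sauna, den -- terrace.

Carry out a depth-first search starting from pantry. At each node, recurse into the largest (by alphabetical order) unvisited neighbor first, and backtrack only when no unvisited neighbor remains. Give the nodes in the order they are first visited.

Visit pantry
pantry → workshop
workshop → terrace
terrace → patio
patio → study
study → closet
closet → sauna
sauna → lobby
lobby → annex
annex → den
den → kitchen
kitchen → studio
studio → foyer

pantry, workshop, terrace, patio, study, closet, sauna, lobby, annex, den, kitchen, studio, foyer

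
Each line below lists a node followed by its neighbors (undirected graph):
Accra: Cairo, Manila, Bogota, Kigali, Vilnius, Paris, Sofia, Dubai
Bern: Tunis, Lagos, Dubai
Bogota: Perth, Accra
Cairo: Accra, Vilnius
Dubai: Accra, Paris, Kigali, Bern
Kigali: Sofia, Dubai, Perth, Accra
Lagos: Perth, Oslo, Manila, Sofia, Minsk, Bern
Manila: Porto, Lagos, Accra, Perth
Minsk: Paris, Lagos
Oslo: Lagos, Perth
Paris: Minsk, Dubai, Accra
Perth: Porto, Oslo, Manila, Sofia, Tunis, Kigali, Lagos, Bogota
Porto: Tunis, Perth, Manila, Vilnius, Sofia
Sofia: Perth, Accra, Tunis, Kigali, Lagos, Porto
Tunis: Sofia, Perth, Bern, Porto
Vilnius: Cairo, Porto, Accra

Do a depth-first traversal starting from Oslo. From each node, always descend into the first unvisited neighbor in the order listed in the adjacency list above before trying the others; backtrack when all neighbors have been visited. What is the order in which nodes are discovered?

Visit Oslo
Oslo → Lagos
Lagos → Perth
Perth → Porto
Porto → Tunis
Tunis → Sofia
Sofia → Accra
Accra → Cairo
Cairo → Vilnius
Accra → Manila
Accra → Bogota
Accra → Kigali
Kigali → Dubai
Dubai → Paris
Paris → Minsk
Dubai → Bern

Oslo Lagos Perth Porto Tunis Sofia Accra Cairo Vilnius Manila Bogota Kigali Dubai Paris Minsk Bern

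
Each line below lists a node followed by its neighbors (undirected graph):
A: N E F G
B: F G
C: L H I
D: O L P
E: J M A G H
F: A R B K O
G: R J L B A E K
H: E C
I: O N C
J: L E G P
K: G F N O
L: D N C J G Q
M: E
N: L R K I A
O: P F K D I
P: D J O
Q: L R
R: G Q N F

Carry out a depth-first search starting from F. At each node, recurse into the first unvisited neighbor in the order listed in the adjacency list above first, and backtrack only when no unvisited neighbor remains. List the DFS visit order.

F -> A -> N -> L -> D -> O -> P -> J -> E -> M -> G -> R -> Q -> B -> K -> H -> C -> I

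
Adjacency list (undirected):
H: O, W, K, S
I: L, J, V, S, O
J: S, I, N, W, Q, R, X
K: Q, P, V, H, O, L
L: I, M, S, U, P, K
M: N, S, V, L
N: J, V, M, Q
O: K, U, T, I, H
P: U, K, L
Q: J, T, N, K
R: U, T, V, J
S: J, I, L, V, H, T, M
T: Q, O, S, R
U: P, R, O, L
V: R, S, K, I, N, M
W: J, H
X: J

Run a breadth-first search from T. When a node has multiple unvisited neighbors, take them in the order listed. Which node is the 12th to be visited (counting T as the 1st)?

L

Visit T; enqueue Q, O, S, R → queue [Q, O, S, R]
Visit Q; enqueue J, N, K → queue [O, S, R, J, N, K]
Visit O; enqueue U, I, H → queue [S, R, J, N, K, U, I, H]
Visit S; enqueue L, V, M → queue [R, J, N, K, U, I, H, L, V, M]
Visit R → queue [J, N, K, U, I, H, L, V, M]
Visit J; enqueue W, X → queue [N, K, U, I, H, L, V, M, W, X]
Visit N → queue [K, U, I, H, L, V, M, W, X]
Visit K; enqueue P → queue [U, I, H, L, V, M, W, X, P]
Visit U → queue [I, H, L, V, M, W, X, P]
Visit I → queue [H, L, V, M, W, X, P]
Visit H → queue [L, V, M, W, X, P]
Visit L → queue [V, M, W, X, P]
Visit V → queue [M, W, X, P]
Visit M → queue [W, X, P]
Visit W → queue [X, P]
Visit X → queue [P]
Visit P → queue []

Visit order: T, Q, O, S, R, J, N, K, U, I, H, L, V, M, W, X, P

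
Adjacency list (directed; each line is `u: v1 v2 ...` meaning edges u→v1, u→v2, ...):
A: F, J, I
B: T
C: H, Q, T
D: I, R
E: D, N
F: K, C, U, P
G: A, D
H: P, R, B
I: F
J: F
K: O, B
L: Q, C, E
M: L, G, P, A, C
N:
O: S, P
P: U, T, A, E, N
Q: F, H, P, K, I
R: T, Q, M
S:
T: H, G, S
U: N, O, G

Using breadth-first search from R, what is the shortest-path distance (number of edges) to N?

3

Level 0: R
Level 1: M, Q, T
Level 2: A, C, F, G, H, I, K, L, P, S
Level 3: B, D, E, J, N, O, U
N first appears at level 3.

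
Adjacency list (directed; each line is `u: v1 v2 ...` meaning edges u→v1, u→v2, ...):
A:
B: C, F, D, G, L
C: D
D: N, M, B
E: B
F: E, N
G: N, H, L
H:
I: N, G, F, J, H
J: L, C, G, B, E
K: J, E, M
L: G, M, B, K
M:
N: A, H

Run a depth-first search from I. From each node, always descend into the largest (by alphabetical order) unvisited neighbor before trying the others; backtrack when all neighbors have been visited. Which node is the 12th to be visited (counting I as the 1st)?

F

Visit I
I → N
N → H
N → A
I → J
J → L
L → M
L → K
K → E
E → B
B → G
B → F
B → D
B → C

Visit order: I, N, H, A, J, L, M, K, E, B, G, F, D, C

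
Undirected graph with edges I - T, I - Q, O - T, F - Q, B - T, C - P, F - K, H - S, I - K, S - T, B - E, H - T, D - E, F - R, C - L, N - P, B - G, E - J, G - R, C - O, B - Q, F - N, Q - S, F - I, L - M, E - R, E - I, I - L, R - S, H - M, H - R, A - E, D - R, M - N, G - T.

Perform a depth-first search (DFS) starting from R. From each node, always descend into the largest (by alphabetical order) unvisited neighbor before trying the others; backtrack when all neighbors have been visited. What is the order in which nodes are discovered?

R, S, T, O, C, P, N, M, L, I, Q, F, K, B, G, E, J, D, A, H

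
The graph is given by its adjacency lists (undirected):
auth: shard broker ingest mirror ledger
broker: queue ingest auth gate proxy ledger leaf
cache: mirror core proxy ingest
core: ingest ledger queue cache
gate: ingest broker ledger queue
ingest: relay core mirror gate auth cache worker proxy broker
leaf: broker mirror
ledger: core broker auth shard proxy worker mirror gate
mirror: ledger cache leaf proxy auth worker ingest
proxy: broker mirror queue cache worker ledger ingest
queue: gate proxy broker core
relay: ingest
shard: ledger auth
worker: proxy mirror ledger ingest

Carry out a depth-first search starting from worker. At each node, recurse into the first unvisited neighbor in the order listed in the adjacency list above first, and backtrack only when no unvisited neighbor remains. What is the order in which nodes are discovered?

worker proxy broker queue gate ingest relay core ledger auth shard mirror cache leaf

Visit worker
worker → proxy
proxy → broker
broker → queue
queue → gate
gate → ingest
ingest → relay
ingest → core
core → ledger
ledger → auth
auth → shard
auth → mirror
mirror → cache
mirror → leaf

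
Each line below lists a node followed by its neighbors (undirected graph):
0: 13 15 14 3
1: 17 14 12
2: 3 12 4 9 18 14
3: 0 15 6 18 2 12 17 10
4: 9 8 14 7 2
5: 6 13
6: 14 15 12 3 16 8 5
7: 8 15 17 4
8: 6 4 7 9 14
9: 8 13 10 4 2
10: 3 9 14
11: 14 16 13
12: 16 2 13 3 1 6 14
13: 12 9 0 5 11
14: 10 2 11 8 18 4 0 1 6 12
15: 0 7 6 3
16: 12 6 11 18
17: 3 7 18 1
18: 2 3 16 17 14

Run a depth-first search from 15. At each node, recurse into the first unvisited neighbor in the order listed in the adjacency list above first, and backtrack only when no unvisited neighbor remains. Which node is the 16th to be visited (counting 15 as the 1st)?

17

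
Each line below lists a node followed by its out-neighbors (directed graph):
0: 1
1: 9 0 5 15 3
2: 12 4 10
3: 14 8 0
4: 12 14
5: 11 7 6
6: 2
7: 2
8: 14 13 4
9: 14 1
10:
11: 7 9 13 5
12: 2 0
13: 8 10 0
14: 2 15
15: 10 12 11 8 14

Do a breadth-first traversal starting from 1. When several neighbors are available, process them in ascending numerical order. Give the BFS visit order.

Visit 1; enqueue 0, 3, 5, 9, 15 → queue [0, 3, 5, 9, 15]
Visit 0 → queue [3, 5, 9, 15]
Visit 3; enqueue 8, 14 → queue [5, 9, 15, 8, 14]
Visit 5; enqueue 6, 7, 11 → queue [9, 15, 8, 14, 6, 7, 11]
Visit 9 → queue [15, 8, 14, 6, 7, 11]
Visit 15; enqueue 10, 12 → queue [8, 14, 6, 7, 11, 10, 12]
Visit 8; enqueue 4, 13 → queue [14, 6, 7, 11, 10, 12, 4, 13]
Visit 14; enqueue 2 → queue [6, 7, 11, 10, 12, 4, 13, 2]
Visit 6 → queue [7, 11, 10, 12, 4, 13, 2]
Visit 7 → queue [11, 10, 12, 4, 13, 2]
Visit 11 → queue [10, 12, 4, 13, 2]
Visit 10 → queue [12, 4, 13, 2]
Visit 12 → queue [4, 13, 2]
Visit 4 → queue [13, 2]
Visit 13 → queue [2]
Visit 2 → queue []

1 → 0 → 3 → 5 → 9 → 15 → 8 → 14 → 6 → 7 → 11 → 10 → 12 → 4 → 13 → 2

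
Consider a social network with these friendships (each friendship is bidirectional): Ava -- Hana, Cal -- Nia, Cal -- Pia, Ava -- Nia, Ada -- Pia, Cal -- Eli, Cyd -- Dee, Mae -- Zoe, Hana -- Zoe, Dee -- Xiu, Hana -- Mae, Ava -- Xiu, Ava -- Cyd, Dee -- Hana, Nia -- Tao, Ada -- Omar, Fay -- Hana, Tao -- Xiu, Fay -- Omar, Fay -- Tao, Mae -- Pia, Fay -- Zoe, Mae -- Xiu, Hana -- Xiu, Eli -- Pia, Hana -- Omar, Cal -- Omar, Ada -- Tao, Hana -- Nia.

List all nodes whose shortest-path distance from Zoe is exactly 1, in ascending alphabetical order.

Fay, Hana, Mae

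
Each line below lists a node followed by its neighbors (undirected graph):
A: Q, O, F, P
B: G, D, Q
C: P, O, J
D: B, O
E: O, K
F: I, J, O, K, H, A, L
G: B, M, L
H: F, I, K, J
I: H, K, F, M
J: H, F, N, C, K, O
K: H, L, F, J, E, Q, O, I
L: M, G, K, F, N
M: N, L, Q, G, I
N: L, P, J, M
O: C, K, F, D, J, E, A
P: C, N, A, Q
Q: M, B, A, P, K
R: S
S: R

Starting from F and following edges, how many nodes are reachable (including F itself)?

17

BFS from F visits: F, A, H, I, J, K, L, O, P, Q, M, C, N, E, G, D, B
Reachable nodes: 17 of 19 total.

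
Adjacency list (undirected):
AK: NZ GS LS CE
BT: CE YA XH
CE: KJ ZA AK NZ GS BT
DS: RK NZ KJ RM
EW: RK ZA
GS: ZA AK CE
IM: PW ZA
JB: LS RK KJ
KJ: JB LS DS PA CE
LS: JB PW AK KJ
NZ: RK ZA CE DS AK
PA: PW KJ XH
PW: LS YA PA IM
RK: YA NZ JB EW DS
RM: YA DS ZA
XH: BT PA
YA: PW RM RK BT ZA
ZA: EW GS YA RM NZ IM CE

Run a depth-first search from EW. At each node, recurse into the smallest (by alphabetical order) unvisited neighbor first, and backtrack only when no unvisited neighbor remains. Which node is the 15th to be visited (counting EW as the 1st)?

Visit EW
EW → RK
RK → DS
DS → KJ
KJ → CE
CE → AK
AK → GS
GS → ZA
ZA → IM
IM → PW
PW → LS
LS → JB
PW → PA
PA → XH
XH → BT
BT → YA
YA → RM
ZA → NZ

Visit order: EW, RK, DS, KJ, CE, AK, GS, ZA, IM, PW, LS, JB, PA, XH, BT, YA, RM, NZ

BT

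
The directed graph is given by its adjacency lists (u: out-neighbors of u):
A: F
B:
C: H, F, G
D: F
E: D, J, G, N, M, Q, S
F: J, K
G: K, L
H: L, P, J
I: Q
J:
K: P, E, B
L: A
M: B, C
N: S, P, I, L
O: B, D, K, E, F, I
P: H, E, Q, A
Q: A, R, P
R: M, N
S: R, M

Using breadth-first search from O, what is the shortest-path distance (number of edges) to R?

3

Level 0: O
Level 1: B, D, E, F, I, K
Level 2: G, J, M, N, P, Q, S
Level 3: A, C, H, L, R
R first appears at level 3.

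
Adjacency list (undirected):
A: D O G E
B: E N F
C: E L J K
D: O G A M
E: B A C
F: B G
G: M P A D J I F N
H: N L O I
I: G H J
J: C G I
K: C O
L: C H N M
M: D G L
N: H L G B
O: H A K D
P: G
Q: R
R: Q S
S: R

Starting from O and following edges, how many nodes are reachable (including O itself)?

16

BFS from O visits: O, H, A, K, D, N, L, I, G, E, C, M, B, J, P, F
Reachable nodes: 16 of 19 total.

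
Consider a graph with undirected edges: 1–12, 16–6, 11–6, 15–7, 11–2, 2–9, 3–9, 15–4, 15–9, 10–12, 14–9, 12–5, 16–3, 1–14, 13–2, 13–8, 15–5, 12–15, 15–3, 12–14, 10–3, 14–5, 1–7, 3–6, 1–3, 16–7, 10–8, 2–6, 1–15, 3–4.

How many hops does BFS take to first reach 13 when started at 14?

3

Level 0: 14
Level 1: 1, 5, 9, 12
Level 2: 2, 3, 7, 10, 15
Level 3: 4, 6, 8, 11, 13, 16
13 first appears at level 3.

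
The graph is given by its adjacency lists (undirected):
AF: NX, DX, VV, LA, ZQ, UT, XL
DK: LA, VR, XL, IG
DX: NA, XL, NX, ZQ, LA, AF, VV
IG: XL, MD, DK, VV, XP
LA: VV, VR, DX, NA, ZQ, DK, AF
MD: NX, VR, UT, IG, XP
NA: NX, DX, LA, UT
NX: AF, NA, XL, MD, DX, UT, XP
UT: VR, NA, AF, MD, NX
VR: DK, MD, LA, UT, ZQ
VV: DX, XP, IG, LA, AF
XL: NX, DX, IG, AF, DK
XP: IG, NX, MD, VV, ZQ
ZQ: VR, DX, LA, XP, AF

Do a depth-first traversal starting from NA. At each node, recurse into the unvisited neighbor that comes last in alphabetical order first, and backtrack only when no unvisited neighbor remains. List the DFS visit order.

Visit NA
NA → UT
UT → VR
VR → ZQ
ZQ → XP
XP → VV
VV → LA
LA → DX
DX → XL
XL → NX
NX → MD
MD → IG
IG → DK
NX → AF

NA → UT → VR → ZQ → XP → VV → LA → DX → XL → NX → MD → IG → DK → AF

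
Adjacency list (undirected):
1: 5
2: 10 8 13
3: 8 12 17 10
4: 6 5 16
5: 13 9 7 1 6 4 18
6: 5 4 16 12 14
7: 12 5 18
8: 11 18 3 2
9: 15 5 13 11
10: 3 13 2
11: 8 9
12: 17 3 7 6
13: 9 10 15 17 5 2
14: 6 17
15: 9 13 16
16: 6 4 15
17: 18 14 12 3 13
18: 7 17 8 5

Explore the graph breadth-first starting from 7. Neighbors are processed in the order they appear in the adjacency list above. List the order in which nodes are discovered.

Visit 7; enqueue 12, 5, 18 → queue [12, 5, 18]
Visit 12; enqueue 17, 3, 6 → queue [5, 18, 17, 3, 6]
Visit 5; enqueue 13, 9, 1, 4 → queue [18, 17, 3, 6, 13, 9, 1, 4]
Visit 18; enqueue 8 → queue [17, 3, 6, 13, 9, 1, 4, 8]
Visit 17; enqueue 14 → queue [3, 6, 13, 9, 1, 4, 8, 14]
Visit 3; enqueue 10 → queue [6, 13, 9, 1, 4, 8, 14, 10]
Visit 6; enqueue 16 → queue [13, 9, 1, 4, 8, 14, 10, 16]
Visit 13; enqueue 15, 2 → queue [9, 1, 4, 8, 14, 10, 16, 15, 2]
Visit 9; enqueue 11 → queue [1, 4, 8, 14, 10, 16, 15, 2, 11]
Visit 1 → queue [4, 8, 14, 10, 16, 15, 2, 11]
Visit 4 → queue [8, 14, 10, 16, 15, 2, 11]
Visit 8 → queue [14, 10, 16, 15, 2, 11]
Visit 14 → queue [10, 16, 15, 2, 11]
Visit 10 → queue [16, 15, 2, 11]
Visit 16 → queue [15, 2, 11]
Visit 15 → queue [2, 11]
Visit 2 → queue [11]
Visit 11 → queue []

7 12 5 18 17 3 6 13 9 1 4 8 14 10 16 15 2 11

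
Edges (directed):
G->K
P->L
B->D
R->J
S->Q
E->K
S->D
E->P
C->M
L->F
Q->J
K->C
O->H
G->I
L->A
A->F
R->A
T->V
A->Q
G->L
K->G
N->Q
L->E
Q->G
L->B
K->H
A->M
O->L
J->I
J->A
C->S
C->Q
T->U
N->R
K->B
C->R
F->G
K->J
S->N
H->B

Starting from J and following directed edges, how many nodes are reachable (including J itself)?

BFS from J visits: J, A, I, F, M, Q, G, K, L, B, C, H, E, D, R, S, P, N
Reachable nodes: 18 of 22 total.

18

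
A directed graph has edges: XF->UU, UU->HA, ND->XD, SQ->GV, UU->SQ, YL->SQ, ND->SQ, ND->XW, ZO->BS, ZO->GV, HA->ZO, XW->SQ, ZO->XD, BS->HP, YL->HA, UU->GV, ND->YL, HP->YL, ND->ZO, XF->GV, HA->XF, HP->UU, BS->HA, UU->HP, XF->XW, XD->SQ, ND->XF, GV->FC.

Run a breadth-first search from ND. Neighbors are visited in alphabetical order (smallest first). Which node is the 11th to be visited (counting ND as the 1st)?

Visit ND; enqueue SQ, XD, XF, XW, YL, ZO → queue [SQ, XD, XF, XW, YL, ZO]
Visit SQ; enqueue GV → queue [XD, XF, XW, YL, ZO, GV]
Visit XD → queue [XF, XW, YL, ZO, GV]
Visit XF; enqueue UU → queue [XW, YL, ZO, GV, UU]
Visit XW → queue [YL, ZO, GV, UU]
Visit YL; enqueue HA → queue [ZO, GV, UU, HA]
Visit ZO; enqueue BS → queue [GV, UU, HA, BS]
Visit GV; enqueue FC → queue [UU, HA, BS, FC]
Visit UU; enqueue HP → queue [HA, BS, FC, HP]
Visit HA → queue [BS, FC, HP]
Visit BS → queue [FC, HP]
Visit FC → queue [HP]
Visit HP → queue []

Visit order: ND, SQ, XD, XF, XW, YL, ZO, GV, UU, HA, BS, FC, HP

BS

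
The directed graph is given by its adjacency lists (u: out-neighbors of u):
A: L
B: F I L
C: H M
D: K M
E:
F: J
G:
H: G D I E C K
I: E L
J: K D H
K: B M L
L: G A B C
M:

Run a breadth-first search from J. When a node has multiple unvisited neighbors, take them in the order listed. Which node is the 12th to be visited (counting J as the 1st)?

Visit J; enqueue K, D, H → queue [K, D, H]
Visit K; enqueue B, M, L → queue [D, H, B, M, L]
Visit D → queue [H, B, M, L]
Visit H; enqueue G, I, E, C → queue [B, M, L, G, I, E, C]
Visit B; enqueue F → queue [M, L, G, I, E, C, F]
Visit M → queue [L, G, I, E, C, F]
Visit L; enqueue A → queue [G, I, E, C, F, A]
Visit G → queue [I, E, C, F, A]
Visit I → queue [E, C, F, A]
Visit E → queue [C, F, A]
Visit C → queue [F, A]
Visit F → queue [A]
Visit A → queue []

Visit order: J, K, D, H, B, M, L, G, I, E, C, F, A

F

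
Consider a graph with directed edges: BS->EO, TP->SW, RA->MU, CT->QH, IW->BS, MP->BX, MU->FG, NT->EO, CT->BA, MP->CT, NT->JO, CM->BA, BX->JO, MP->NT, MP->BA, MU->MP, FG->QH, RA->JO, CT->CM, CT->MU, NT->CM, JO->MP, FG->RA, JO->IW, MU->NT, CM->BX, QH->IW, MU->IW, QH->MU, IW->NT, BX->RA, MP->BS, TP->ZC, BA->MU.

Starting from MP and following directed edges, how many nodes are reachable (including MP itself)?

BFS from MP visits: MP, NT, CT, BX, BS, BA, JO, EO, CM, QH, MU, RA, IW, FG
Reachable nodes: 14 of 17 total.

14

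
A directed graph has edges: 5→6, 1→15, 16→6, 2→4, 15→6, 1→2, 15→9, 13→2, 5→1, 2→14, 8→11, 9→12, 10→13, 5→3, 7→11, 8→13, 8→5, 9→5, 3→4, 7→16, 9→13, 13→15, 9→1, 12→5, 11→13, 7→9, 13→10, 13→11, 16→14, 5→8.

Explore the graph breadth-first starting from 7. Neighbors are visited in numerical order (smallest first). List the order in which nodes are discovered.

7, 9, 11, 16, 1, 5, 12, 13, 6, 14, 2, 15, 3, 8, 10, 4

Visit 7; enqueue 9, 11, 16 → queue [9, 11, 16]
Visit 9; enqueue 1, 5, 12, 13 → queue [11, 16, 1, 5, 12, 13]
Visit 11 → queue [16, 1, 5, 12, 13]
Visit 16; enqueue 6, 14 → queue [1, 5, 12, 13, 6, 14]
Visit 1; enqueue 2, 15 → queue [5, 12, 13, 6, 14, 2, 15]
Visit 5; enqueue 3, 8 → queue [12, 13, 6, 14, 2, 15, 3, 8]
Visit 12 → queue [13, 6, 14, 2, 15, 3, 8]
Visit 13; enqueue 10 → queue [6, 14, 2, 15, 3, 8, 10]
Visit 6 → queue [14, 2, 15, 3, 8, 10]
Visit 14 → queue [2, 15, 3, 8, 10]
Visit 2; enqueue 4 → queue [15, 3, 8, 10, 4]
Visit 15 → queue [3, 8, 10, 4]
Visit 3 → queue [8, 10, 4]
Visit 8 → queue [10, 4]
Visit 10 → queue [4]
Visit 4 → queue []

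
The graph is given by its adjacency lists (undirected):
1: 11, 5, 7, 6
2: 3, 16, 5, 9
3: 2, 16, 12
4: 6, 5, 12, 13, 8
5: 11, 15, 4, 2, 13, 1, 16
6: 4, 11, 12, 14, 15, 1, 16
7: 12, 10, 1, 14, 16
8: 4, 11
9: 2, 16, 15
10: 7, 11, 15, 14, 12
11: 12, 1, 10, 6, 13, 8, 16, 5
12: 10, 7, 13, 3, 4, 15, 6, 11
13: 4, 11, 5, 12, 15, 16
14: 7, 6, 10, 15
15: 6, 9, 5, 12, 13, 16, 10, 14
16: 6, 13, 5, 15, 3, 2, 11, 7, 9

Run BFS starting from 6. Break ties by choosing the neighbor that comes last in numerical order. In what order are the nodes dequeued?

Visit 6; enqueue 16, 15, 14, 12, 11, 4, 1 → queue [16, 15, 14, 12, 11, 4, 1]
Visit 16; enqueue 13, 9, 7, 5, 3, 2 → queue [15, 14, 12, 11, 4, 1, 13, 9, 7, 5, 3, 2]
Visit 15; enqueue 10 → queue [14, 12, 11, 4, 1, 13, 9, 7, 5, 3, 2, 10]
Visit 14 → queue [12, 11, 4, 1, 13, 9, 7, 5, 3, 2, 10]
Visit 12 → queue [11, 4, 1, 13, 9, 7, 5, 3, 2, 10]
Visit 11; enqueue 8 → queue [4, 1, 13, 9, 7, 5, 3, 2, 10, 8]
Visit 4 → queue [1, 13, 9, 7, 5, 3, 2, 10, 8]
Visit 1 → queue [13, 9, 7, 5, 3, 2, 10, 8]
Visit 13 → queue [9, 7, 5, 3, 2, 10, 8]
Visit 9 → queue [7, 5, 3, 2, 10, 8]
Visit 7 → queue [5, 3, 2, 10, 8]
Visit 5 → queue [3, 2, 10, 8]
Visit 3 → queue [2, 10, 8]
Visit 2 → queue [10, 8]
Visit 10 → queue [8]
Visit 8 → queue []

6, 16, 15, 14, 12, 11, 4, 1, 13, 9, 7, 5, 3, 2, 10, 8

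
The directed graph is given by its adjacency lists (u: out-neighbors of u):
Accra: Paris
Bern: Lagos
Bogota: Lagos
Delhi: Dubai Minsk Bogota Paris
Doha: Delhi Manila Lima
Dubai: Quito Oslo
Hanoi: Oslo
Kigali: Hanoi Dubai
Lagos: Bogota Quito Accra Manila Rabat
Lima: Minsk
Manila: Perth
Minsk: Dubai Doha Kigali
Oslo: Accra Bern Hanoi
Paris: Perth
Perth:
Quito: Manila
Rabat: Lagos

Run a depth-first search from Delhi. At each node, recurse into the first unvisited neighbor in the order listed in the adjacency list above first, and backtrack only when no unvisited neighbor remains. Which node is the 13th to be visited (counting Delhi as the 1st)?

Visit Delhi
Delhi → Dubai
Dubai → Quito
Quito → Manila
Manila → Perth
Dubai → Oslo
Oslo → Accra
Accra → Paris
Oslo → Bern
Bern → Lagos
Lagos → Bogota
Lagos → Rabat
Oslo → Hanoi
Delhi → Minsk
Minsk → Doha
Doha → Lima
Minsk → Kigali

Visit order: Delhi, Dubai, Quito, Manila, Perth, Oslo, Accra, Paris, Bern, Lagos, Bogota, Rabat, Hanoi, Minsk, Doha, Lima, Kigali

Hanoi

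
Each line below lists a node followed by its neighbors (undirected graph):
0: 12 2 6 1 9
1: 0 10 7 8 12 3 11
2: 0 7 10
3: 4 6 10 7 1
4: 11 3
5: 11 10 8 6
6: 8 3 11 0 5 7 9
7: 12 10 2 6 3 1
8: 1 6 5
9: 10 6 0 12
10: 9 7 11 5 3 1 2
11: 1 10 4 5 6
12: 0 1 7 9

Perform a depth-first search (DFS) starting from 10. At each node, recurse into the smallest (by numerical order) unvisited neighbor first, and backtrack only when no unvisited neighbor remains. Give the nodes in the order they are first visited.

10 → 1 → 0 → 2 → 7 → 3 → 4 → 11 → 5 → 6 → 8 → 9 → 12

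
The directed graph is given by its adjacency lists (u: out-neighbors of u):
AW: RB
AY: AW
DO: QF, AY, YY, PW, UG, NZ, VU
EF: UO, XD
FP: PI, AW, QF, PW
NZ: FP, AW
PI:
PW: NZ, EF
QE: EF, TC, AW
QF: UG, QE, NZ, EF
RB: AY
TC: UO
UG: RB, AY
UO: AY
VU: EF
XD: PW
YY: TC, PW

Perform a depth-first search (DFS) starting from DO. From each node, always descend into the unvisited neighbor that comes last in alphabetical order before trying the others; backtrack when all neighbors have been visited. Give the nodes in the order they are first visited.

DO, YY, TC, UO, AY, AW, RB, PW, NZ, FP, QF, UG, QE, EF, XD, PI, VU

Visit DO
DO → YY
YY → TC
TC → UO
UO → AY
AY → AW
AW → RB
YY → PW
PW → NZ
NZ → FP
FP → QF
QF → UG
QF → QE
QE → EF
EF → XD
FP → PI
DO → VU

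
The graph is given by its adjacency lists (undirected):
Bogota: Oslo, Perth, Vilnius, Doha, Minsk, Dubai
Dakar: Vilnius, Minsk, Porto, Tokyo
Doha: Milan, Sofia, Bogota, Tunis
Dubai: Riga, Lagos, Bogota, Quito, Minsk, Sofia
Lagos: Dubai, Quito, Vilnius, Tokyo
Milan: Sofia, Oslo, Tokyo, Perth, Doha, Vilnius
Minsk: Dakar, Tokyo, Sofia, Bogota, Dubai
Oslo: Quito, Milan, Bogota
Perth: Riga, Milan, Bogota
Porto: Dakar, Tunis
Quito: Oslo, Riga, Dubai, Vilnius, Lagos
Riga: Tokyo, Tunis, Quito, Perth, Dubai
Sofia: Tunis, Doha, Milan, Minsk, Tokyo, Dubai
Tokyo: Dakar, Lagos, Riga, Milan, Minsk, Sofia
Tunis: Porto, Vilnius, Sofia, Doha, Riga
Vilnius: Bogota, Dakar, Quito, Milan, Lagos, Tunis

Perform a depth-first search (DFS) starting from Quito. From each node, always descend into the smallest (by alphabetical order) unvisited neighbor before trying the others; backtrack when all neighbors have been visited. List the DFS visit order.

Visit Quito
Quito → Dubai
Dubai → Bogota
Bogota → Doha
Doha → Milan
Milan → Oslo
Milan → Perth
Perth → Riga
Riga → Tokyo
Tokyo → Dakar
Dakar → Minsk
Minsk → Sofia
Sofia → Tunis
Tunis → Porto
Tunis → Vilnius
Vilnius → Lagos

Quito, Dubai, Bogota, Doha, Milan, Oslo, Perth, Riga, Tokyo, Dakar, Minsk, Sofia, Tunis, Porto, Vilnius, Lagos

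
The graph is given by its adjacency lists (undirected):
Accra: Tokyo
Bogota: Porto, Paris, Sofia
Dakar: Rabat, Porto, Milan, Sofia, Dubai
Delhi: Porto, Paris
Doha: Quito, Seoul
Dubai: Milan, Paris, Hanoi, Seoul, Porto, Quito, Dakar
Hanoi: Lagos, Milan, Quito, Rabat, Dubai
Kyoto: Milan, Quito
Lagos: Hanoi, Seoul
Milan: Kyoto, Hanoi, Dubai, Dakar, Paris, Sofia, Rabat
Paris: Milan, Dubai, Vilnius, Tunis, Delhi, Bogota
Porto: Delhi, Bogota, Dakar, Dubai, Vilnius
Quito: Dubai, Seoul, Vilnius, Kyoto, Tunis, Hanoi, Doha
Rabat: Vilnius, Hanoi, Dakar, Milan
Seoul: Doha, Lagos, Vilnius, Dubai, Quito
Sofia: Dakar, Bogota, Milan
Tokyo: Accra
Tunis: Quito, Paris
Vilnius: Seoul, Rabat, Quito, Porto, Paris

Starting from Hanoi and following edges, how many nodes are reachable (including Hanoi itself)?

17

BFS from Hanoi visits: Hanoi, Lagos, Milan, Quito, Rabat, Dubai, Seoul, Kyoto, Dakar, Paris, Sofia, Vilnius, Tunis, Doha, Porto, Delhi, Bogota
Reachable nodes: 17 of 19 total.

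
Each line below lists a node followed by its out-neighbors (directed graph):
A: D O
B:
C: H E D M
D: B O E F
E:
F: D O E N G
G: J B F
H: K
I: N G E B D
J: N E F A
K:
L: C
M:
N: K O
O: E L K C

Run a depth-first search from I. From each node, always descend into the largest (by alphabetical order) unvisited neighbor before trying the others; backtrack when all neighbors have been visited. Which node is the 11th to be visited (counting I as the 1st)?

F

Visit I
I → N
N → O
O → L
L → C
C → M
C → H
H → K
C → E
C → D
D → F
F → G
G → J
J → A
G → B

Visit order: I, N, O, L, C, M, H, K, E, D, F, G, J, A, B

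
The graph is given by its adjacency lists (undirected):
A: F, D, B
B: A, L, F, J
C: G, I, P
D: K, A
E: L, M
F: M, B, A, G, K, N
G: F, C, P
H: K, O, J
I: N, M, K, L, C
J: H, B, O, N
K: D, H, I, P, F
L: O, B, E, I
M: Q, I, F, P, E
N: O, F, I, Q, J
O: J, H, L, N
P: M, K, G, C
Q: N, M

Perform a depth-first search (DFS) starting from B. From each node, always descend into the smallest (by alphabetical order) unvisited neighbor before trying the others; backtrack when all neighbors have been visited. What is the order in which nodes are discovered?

B, A, D, K, F, G, C, I, L, E, M, P, Q, N, J, H, O

Visit B
B → A
A → D
D → K
K → F
F → G
G → C
C → I
I → L
L → E
E → M
M → P
M → Q
Q → N
N → J
J → H
H → O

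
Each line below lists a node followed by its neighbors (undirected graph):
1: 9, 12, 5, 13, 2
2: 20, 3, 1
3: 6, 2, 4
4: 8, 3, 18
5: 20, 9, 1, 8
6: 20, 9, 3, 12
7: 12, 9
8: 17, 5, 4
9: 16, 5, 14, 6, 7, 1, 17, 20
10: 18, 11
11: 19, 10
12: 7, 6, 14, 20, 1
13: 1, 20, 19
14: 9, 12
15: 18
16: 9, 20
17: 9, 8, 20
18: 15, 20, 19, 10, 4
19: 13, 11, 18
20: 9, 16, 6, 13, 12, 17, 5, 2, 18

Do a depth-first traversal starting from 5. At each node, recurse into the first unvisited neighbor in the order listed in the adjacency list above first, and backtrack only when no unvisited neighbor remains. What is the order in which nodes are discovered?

5, 20, 9, 16, 14, 12, 7, 6, 3, 2, 1, 13, 19, 11, 10, 18, 15, 4, 8, 17

Visit 5
5 → 20
20 → 9
9 → 16
9 → 14
14 → 12
12 → 7
12 → 6
6 → 3
3 → 2
2 → 1
1 → 13
13 → 19
19 → 11
11 → 10
10 → 18
18 → 15
18 → 4
4 → 8
8 → 17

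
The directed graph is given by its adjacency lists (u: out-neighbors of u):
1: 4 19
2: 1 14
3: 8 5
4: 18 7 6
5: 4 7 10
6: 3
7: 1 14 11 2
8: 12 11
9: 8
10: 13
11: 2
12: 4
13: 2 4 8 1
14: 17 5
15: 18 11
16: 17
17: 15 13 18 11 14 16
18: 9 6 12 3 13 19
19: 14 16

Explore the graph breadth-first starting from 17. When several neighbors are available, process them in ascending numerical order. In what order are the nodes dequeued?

17, 11, 13, 14, 15, 16, 18, 2, 1, 4, 8, 5, 3, 6, 9, 12, 19, 7, 10

Visit 17; enqueue 11, 13, 14, 15, 16, 18 → queue [11, 13, 14, 15, 16, 18]
Visit 11; enqueue 2 → queue [13, 14, 15, 16, 18, 2]
Visit 13; enqueue 1, 4, 8 → queue [14, 15, 16, 18, 2, 1, 4, 8]
Visit 14; enqueue 5 → queue [15, 16, 18, 2, 1, 4, 8, 5]
Visit 15 → queue [16, 18, 2, 1, 4, 8, 5]
Visit 16 → queue [18, 2, 1, 4, 8, 5]
Visit 18; enqueue 3, 6, 9, 12, 19 → queue [2, 1, 4, 8, 5, 3, 6, 9, 12, 19]
Visit 2 → queue [1, 4, 8, 5, 3, 6, 9, 12, 19]
Visit 1 → queue [4, 8, 5, 3, 6, 9, 12, 19]
Visit 4; enqueue 7 → queue [8, 5, 3, 6, 9, 12, 19, 7]
Visit 8 → queue [5, 3, 6, 9, 12, 19, 7]
Visit 5; enqueue 10 → queue [3, 6, 9, 12, 19, 7, 10]
Visit 3 → queue [6, 9, 12, 19, 7, 10]
Visit 6 → queue [9, 12, 19, 7, 10]
Visit 9 → queue [12, 19, 7, 10]
Visit 12 → queue [19, 7, 10]
Visit 19 → queue [7, 10]
Visit 7 → queue [10]
Visit 10 → queue []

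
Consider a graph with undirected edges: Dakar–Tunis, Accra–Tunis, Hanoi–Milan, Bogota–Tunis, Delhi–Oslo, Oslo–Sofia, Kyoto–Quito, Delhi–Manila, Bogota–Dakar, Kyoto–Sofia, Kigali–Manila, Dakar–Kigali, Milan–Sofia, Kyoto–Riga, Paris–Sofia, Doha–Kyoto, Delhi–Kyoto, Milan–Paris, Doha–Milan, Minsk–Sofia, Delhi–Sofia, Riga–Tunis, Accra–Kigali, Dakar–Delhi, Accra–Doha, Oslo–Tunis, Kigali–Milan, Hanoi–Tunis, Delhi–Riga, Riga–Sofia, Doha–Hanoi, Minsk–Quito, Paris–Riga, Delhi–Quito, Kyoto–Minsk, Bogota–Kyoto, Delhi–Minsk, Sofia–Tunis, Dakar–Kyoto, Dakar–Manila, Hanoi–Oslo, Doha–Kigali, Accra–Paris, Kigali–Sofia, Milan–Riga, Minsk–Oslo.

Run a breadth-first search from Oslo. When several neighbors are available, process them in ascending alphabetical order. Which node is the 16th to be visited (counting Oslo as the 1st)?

Accra

Visit Oslo; enqueue Delhi, Hanoi, Minsk, Sofia, Tunis → queue [Delhi, Hanoi, Minsk, Sofia, Tunis]
Visit Delhi; enqueue Dakar, Kyoto, Manila, Quito, Riga → queue [Hanoi, Minsk, Sofia, Tunis, Dakar, Kyoto, Manila, Quito, Riga]
Visit Hanoi; enqueue Doha, Milan → queue [Minsk, Sofia, Tunis, Dakar, Kyoto, Manila, Quito, Riga, Doha, Milan]
Visit Minsk → queue [Sofia, Tunis, Dakar, Kyoto, Manila, Quito, Riga, Doha, Milan]
Visit Sofia; enqueue Kigali, Paris → queue [Tunis, Dakar, Kyoto, Manila, Quito, Riga, Doha, Milan, Kigali, Paris]
Visit Tunis; enqueue Accra, Bogota → queue [Dakar, Kyoto, Manila, Quito, Riga, Doha, Milan, Kigali, Paris, Accra, Bogota]
Visit Dakar → queue [Kyoto, Manila, Quito, Riga, Doha, Milan, Kigali, Paris, Accra, Bogota]
Visit Kyoto → queue [Manila, Quito, Riga, Doha, Milan, Kigali, Paris, Accra, Bogota]
Visit Manila → queue [Quito, Riga, Doha, Milan, Kigali, Paris, Accra, Bogota]
Visit Quito → queue [Riga, Doha, Milan, Kigali, Paris, Accra, Bogota]
Visit Riga → queue [Doha, Milan, Kigali, Paris, Accra, Bogota]
Visit Doha → queue [Milan, Kigali, Paris, Accra, Bogota]
Visit Milan → queue [Kigali, Paris, Accra, Bogota]
Visit Kigali → queue [Paris, Accra, Bogota]
Visit Paris → queue [Accra, Bogota]
Visit Accra → queue [Bogota]
Visit Bogota → queue []

Visit order: Oslo, Delhi, Hanoi, Minsk, Sofia, Tunis, Dakar, Kyoto, Manila, Quito, Riga, Doha, Milan, Kigali, Paris, Accra, Bogota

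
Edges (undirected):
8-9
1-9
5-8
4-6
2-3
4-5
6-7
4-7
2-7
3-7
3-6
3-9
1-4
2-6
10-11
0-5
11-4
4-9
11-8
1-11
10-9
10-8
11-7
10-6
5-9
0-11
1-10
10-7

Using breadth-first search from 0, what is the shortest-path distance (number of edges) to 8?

2

Level 0: 0
Level 1: 5, 11
Level 2: 1, 4, 7, 8, 9, 10
Level 3: 2, 3, 6
8 first appears at level 2.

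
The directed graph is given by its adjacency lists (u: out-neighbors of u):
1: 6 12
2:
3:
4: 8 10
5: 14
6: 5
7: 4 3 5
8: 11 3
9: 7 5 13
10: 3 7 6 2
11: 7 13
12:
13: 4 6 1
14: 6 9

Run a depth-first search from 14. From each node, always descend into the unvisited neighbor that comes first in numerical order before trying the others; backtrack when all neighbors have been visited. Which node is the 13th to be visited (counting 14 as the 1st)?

Visit 14
14 → 6
6 → 5
14 → 9
9 → 7
7 → 3
7 → 4
4 → 8
8 → 11
11 → 13
13 → 1
1 → 12
4 → 10
10 → 2

Visit order: 14, 6, 5, 9, 7, 3, 4, 8, 11, 13, 1, 12, 10, 2

10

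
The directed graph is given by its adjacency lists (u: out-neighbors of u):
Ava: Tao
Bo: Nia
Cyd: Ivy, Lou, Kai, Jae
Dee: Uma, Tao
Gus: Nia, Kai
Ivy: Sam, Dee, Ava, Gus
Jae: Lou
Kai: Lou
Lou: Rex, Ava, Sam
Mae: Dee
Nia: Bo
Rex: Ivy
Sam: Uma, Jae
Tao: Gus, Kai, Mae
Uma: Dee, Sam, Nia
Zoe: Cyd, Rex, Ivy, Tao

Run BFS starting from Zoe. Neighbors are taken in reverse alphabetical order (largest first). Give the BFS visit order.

Visit Zoe; enqueue Tao, Rex, Ivy, Cyd → queue [Tao, Rex, Ivy, Cyd]
Visit Tao; enqueue Mae, Kai, Gus → queue [Rex, Ivy, Cyd, Mae, Kai, Gus]
Visit Rex → queue [Ivy, Cyd, Mae, Kai, Gus]
Visit Ivy; enqueue Sam, Dee, Ava → queue [Cyd, Mae, Kai, Gus, Sam, Dee, Ava]
Visit Cyd; enqueue Lou, Jae → queue [Mae, Kai, Gus, Sam, Dee, Ava, Lou, Jae]
Visit Mae → queue [Kai, Gus, Sam, Dee, Ava, Lou, Jae]
Visit Kai → queue [Gus, Sam, Dee, Ava, Lou, Jae]
Visit Gus; enqueue Nia → queue [Sam, Dee, Ava, Lou, Jae, Nia]
Visit Sam; enqueue Uma → queue [Dee, Ava, Lou, Jae, Nia, Uma]
Visit Dee → queue [Ava, Lou, Jae, Nia, Uma]
Visit Ava → queue [Lou, Jae, Nia, Uma]
Visit Lou → queue [Jae, Nia, Uma]
Visit Jae → queue [Nia, Uma]
Visit Nia; enqueue Bo → queue [Uma, Bo]
Visit Uma → queue [Bo]
Visit Bo → queue []

Zoe → Tao → Rex → Ivy → Cyd → Mae → Kai → Gus → Sam → Dee → Ava → Lou → Jae → Nia → Uma → Bo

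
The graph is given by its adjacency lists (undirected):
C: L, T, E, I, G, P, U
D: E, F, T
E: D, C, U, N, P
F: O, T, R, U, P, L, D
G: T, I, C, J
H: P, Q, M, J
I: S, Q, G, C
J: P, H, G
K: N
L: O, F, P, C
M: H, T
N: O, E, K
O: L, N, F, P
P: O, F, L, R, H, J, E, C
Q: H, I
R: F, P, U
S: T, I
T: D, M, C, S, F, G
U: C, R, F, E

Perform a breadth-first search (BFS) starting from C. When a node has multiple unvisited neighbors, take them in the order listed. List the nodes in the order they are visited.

Visit C; enqueue L, T, E, I, G, P, U → queue [L, T, E, I, G, P, U]
Visit L; enqueue O, F → queue [T, E, I, G, P, U, O, F]
Visit T; enqueue D, M, S → queue [E, I, G, P, U, O, F, D, M, S]
Visit E; enqueue N → queue [I, G, P, U, O, F, D, M, S, N]
Visit I; enqueue Q → queue [G, P, U, O, F, D, M, S, N, Q]
Visit G; enqueue J → queue [P, U, O, F, D, M, S, N, Q, J]
Visit P; enqueue R, H → queue [U, O, F, D, M, S, N, Q, J, R, H]
Visit U → queue [O, F, D, M, S, N, Q, J, R, H]
Visit O → queue [F, D, M, S, N, Q, J, R, H]
Visit F → queue [D, M, S, N, Q, J, R, H]
Visit D → queue [M, S, N, Q, J, R, H]
Visit M → queue [S, N, Q, J, R, H]
Visit S → queue [N, Q, J, R, H]
Visit N; enqueue K → queue [Q, J, R, H, K]
Visit Q → queue [J, R, H, K]
Visit J → queue [R, H, K]
Visit R → queue [H, K]
Visit H → queue [K]
Visit K → queue []

C, L, T, E, I, G, P, U, O, F, D, M, S, N, Q, J, R, H, K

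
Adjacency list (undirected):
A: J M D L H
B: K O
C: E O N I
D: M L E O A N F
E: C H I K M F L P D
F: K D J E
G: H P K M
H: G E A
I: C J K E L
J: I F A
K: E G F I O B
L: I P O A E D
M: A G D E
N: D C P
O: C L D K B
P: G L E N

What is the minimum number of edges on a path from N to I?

2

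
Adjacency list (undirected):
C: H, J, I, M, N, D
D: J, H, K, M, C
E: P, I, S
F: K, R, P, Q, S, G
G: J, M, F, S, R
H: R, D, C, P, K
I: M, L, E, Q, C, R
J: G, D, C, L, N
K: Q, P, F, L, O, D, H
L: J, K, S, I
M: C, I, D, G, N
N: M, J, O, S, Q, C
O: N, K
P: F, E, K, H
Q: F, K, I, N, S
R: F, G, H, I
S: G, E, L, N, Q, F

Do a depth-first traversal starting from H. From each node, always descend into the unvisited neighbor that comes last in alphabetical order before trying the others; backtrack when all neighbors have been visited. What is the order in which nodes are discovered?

H -> R -> I -> Q -> S -> N -> O -> K -> P -> F -> G -> M -> D -> J -> L -> C -> E

Visit H
H → R
R → I
I → Q
Q → S
S → N
N → O
O → K
K → P
P → F
F → G
G → M
M → D
D → J
J → L
J → C
P → E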